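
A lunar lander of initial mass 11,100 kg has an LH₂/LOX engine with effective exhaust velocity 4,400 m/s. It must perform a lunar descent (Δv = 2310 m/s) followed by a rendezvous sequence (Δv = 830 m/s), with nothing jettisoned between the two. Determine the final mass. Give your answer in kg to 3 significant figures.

final mass ≈ 5440 kg

After the first burn: m = 11100 × exp(−2310/4400.0) = 11100 × 0.59156 = 6,566.32 kg.
After the second burn: m = 6,566.32 × exp(−830/4400.0) = 6,566.32 × 0.82809 = 5,437.5 kg.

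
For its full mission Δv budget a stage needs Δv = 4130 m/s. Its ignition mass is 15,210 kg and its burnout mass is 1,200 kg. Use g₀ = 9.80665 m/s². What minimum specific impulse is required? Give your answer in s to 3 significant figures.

ln(m₀/m_f) = ln(15210/1200) = ln(12.68) = 2.5396.
v_e = Δv / ln(m₀/m_f) = 4130 / 2.5396 = 1626.2 m/s.
Isp = v_e / g₀ = 1626.2 / 9.80665 = 165.8 s.

Isp ≈ 166 s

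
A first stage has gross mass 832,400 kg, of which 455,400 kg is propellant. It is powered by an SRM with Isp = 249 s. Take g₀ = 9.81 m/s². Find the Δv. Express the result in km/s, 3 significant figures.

v_e = Isp · g₀ = 249 × 9.81 = 2442.7 m/s.
m_f = m₀ − m_prop = 832,400 − 455,400 = 377,000 kg.
Rocket equation: Δv = v_e · ln(m₀/m_f) = 2442.7 × ln(2.208) = 2442.7 × 0.7921 ≈ 1934.8 m/s.

Δv ≈ 1.93 km/s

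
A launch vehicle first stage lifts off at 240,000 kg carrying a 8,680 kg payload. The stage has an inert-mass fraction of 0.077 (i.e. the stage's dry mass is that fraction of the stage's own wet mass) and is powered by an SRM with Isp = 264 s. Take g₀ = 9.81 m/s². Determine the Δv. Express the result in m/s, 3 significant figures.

Δv ≈ 5710 m/s

Stage wet mass = m₀ − payload = 240,000 − 8,680 = 231,320 kg.
Stage dry mass = ε × stage wet mass = 0.077 × 231,320 = 17,811.6 kg.
Burnout mass m_f = stage dry + payload = 17,811.6 + 8,680 = 26,491.6 kg.
v_e = Isp · g₀ = 264 × 9.81 = 2589.8 m/s.
Using Δv = v_e ln(m₀/m_f): Δv = v_e · ln(240,000/26,491.6) = 2589.8 × ln(9.059) = 2589.8 × 2.2038 ≈ 5708 m/s.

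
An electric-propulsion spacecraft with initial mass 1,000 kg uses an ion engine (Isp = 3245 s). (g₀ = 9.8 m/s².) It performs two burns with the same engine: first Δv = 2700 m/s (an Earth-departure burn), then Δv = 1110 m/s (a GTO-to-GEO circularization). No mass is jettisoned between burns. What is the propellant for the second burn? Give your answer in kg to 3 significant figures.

v_e = Isp · g₀ = 3245 × 9.8 = 31801.0 m/s.
After the first burn: m = 1000 × exp(−2700/31801.0) = 1000 × 0.91860 = 918.6 kg.
After the second burn: m = 918.6 × exp(−1110/31801.0) = 918.6 × 0.96570 = 887.092 kg.
Second-burn propellant = 918.6 − 887.092 = 31.508 kg.

propellant for the second burn ≈ 31.5 kg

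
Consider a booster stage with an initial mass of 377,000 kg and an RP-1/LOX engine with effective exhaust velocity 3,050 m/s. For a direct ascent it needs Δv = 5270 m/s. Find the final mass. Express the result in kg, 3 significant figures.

Rocket equation: m₀/m_f = exp(Δv / v_e) = exp(5270 / 3050.0) = exp(1.7279) = 5.6286.
m_f = m₀ / 5.6286 = 377,000 / 5.6286 = 66,979.4 kg.

final mass ≈ 67000 kg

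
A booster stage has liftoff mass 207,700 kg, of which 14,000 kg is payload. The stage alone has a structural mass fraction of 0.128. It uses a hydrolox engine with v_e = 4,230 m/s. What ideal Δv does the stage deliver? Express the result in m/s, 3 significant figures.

Δv ≈ 7100 m/s

Stage wet mass = m₀ − payload = 207,700 − 14,000 = 193,700 kg.
Stage dry mass = ε × stage wet mass = 0.128 × 193,700 = 24,793.6 kg.
Burnout mass m_f = stage dry + payload = 24,793.6 + 14,000 = 38,793.6 kg.
By the Tsiolkovsky rocket equation, Δv = v_e · ln(207,700/38,793.6) = 4230.0 × ln(5.354) = 4230.0 × 1.6778 ≈ 7097 m/s.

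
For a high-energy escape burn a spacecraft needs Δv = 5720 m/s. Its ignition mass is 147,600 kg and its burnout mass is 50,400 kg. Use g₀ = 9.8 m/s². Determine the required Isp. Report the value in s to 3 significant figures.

ln(m₀/m_f) = ln(147600/50400) = ln(2.929) = 1.0745.
Rocket equation: v_e = Δv / ln(m₀/m_f) = 5720 / 1.0745 = 5323.3 m/s.
Isp = v_e / g₀ = 5323.3 / 9.8 = 543.2 s.

Isp ≈ 543 s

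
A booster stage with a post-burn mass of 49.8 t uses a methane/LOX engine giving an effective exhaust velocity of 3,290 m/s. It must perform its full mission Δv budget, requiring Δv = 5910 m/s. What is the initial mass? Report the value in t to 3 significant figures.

Rocket equation: m₀/m_f = exp(Δv / v_e) = exp(5910 / 3290.0) = exp(1.7964) = 6.0276.
m₀ = m_f × 6.0276 = 49.8 × 6.0276 = 300.174 t.

initial mass ≈ 300 t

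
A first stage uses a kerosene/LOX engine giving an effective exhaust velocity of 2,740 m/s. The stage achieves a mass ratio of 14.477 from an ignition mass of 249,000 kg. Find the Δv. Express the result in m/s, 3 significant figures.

Δv ≈ 7320 m/s

Rocket equation: Δv = v_e · ln(14.477) = 2740.0 × 2.6726 ≈ 7322.8 m/s.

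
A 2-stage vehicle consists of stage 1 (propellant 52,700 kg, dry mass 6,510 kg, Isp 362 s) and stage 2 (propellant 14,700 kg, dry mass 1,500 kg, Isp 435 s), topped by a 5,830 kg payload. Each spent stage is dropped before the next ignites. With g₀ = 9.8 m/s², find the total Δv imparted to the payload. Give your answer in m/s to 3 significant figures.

Δv ≈ 8400 m/s

Ignition mass of stage 1 = 52,700+6,510 + 14,700+1,500 + 5,830 = 81,240 kg.
Stage 1: m₀ = 81,240 kg, m_f = 81,240 − 52,700 = 28,540 kg; Δv = 362×9.8×ln(2.847) = 3547.6×1.0461 ≈ 3711 m/s.
Stage 2: m₀ = 22,030 kg, m_f = 22,030 − 14,700 = 7,330 kg; Δv = 435×9.8×ln(3.005) = 4263.0×1.1004 ≈ 4691 m/s.
Total Δv = 3711 + 4691 = 8402 m/s.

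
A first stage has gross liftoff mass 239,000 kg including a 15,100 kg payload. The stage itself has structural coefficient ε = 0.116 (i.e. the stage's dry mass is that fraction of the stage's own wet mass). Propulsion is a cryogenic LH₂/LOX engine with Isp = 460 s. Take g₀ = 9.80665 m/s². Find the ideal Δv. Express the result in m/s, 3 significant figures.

Stage wet mass = m₀ − payload = 239,000 − 15,100 = 223,900 kg.
Stage dry mass = ε × stage wet mass = 0.116 × 223,900 = 25,972.4 kg.
Burnout mass m_f = stage dry + payload = 25,972.4 + 15,100 = 41,072.4 kg.
v_e = Isp · g₀ = 460 × 9.80665 = 4511.1 m/s.
Δv = v_e · ln(239,000/41,072.4) = 4511.1 × ln(5.819) = 4511.1 × 1.7611 ≈ 7945 m/s.

Δv ≈ 7940 m/s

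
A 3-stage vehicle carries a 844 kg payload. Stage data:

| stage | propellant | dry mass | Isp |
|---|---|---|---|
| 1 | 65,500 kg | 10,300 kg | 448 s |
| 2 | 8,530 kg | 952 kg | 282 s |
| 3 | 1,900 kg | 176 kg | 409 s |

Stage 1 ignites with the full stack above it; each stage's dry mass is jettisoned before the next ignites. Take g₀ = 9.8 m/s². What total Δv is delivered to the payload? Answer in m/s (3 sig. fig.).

Δv ≈ 13400 m/s

Ignition mass of stage 1 = 65,500+10,300 + 8,530+952 + 1,900+176 + 844 = 88,202 kg.
Stage 1: m₀ = 88,202 kg, m_f = 88,202 − 65,500 = 22,702 kg; Δv = 448×9.8×ln(3.885) = 4390.4×1.3572 ≈ 5959 m/s.
Stage 2: m₀ = 12,402 kg, m_f = 12,402 − 8,530 = 3,872 kg; Δv = 282×9.8×ln(3.203) = 2763.6×1.1641 ≈ 3217 m/s.
Stage 3: m₀ = 2,920 kg, m_f = 2,920 − 1,900 = 1,020 kg; Δv = 409×9.8×ln(2.863) = 4008.2×1.0518 ≈ 4216 m/s.
Total Δv = 5959 + 3217 + 4216 = 13392 m/s.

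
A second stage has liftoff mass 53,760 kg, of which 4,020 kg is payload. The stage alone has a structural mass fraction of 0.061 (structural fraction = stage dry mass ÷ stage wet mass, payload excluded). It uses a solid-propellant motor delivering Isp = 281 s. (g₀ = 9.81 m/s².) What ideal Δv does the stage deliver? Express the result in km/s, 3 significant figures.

Δv ≈ 5.60 km/s

Stage wet mass = m₀ − payload = 53,760 − 4,020 = 49,740 kg.
Stage dry mass = ε × stage wet mass = 0.061 × 49,740 = 3,034.14 kg.
Burnout mass m_f = stage dry + payload = 3,034.14 + 4,020 = 7,054.14 kg.
v_e = Isp · g₀ = 281 × 9.81 = 2756.6 m/s.
By the Tsiolkovsky rocket equation, Δv = v_e · ln(53,760/7,054.14) = 2756.6 × ln(7.621) = 2756.6 × 2.0309 ≈ 5598 m/s.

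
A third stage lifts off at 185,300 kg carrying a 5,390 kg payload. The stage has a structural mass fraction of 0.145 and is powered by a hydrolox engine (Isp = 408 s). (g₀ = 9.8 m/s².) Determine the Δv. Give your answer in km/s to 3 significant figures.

Stage wet mass = m₀ − payload = 185,300 − 5,390 = 179,910 kg.
Stage dry mass = ε × stage wet mass = 0.145 × 179,910 = 26,087 kg.
Burnout mass m_f = stage dry + payload = 26,087 + 5,390 = 31,477 kg.
v_e = Isp · g₀ = 408 × 9.8 = 3998.4 m/s.
Δv = v_e · ln(185,300/31,477) = 3998.4 × ln(5.887) = 3998.4 × 1.7727 ≈ 7088 m/s.

Δv ≈ 7.09 km/s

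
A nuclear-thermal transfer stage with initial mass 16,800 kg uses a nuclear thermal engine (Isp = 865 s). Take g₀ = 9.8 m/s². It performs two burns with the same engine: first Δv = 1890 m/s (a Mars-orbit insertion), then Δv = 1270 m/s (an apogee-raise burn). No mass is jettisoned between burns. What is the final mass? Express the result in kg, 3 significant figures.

final mass ≈ 11600 kg

v_e = Isp · g₀ = 865 × 9.8 = 8477.0 m/s.
After the first burn: m = 16800 × exp(−1890/8477.0) = 16800 × 0.80015 = 13,442.5 kg.
After the second burn: m = 13,442.5 × exp(−1270/8477.0) = 13,442.5 × 0.86087 = 11,572.2 kg.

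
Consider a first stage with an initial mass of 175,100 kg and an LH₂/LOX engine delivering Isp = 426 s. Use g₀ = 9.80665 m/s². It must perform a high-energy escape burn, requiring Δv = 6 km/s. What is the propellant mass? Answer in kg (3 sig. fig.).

v_e = Isp · g₀ = 426 × 9.80665 = 4177.6 m/s.
From the ideal rocket equation, m₀/m_f = exp(Δv / v_e) = exp(6000 / 4177.6) = exp(1.4362) = 4.2048.
m_f = 175,100 / 4.2048 = 41,642.9 kg, so propellant = m₀ − m_f = 175,100 − 41,642.9 = 133,457.1 kg.

propellant mass ≈ 133000 kg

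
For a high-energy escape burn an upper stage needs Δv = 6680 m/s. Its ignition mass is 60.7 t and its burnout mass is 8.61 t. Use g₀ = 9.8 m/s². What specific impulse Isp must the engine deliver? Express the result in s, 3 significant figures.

Isp ≈ 349 s

ln(m₀/m_f) = ln(60700/8610) = ln(7.05) = 1.9530.
From the ideal rocket equation, v_e = Δv / ln(m₀/m_f) = 6680 / 1.9530 = 3420.3 m/s.
Isp = v_e / g₀ = 3420.3 / 9.8 = 349.0 s.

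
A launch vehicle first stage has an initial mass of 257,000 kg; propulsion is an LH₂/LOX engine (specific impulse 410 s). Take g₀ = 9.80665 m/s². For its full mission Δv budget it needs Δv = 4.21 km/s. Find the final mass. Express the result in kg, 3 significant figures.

final mass ≈ 90200 kg

v_e = Isp · g₀ = 410 × 9.80665 = 4020.7 m/s.
Using Δv = v_e ln(m₀/m_f): m₀/m_f = exp(Δv / v_e) = exp(4210 / 4020.7) = exp(1.0471) = 2.8493.
m_f = m₀ / 2.8493 = 257,000 / 2.8493 = 90,197.6 kg.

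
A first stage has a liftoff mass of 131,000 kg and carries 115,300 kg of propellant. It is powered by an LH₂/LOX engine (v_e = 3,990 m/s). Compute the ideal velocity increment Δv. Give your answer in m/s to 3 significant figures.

m_f = m₀ − m_prop = 131,000 − 115,300 = 15,700 kg.
Using Δv = v_e ln(m₀/m_f): Δv = v_e · ln(m₀/m_f) = 3990.0 × ln(8.344) = 3990.0 × 2.1215 ≈ 8464.9 m/s.

Δv ≈ 8460 m/s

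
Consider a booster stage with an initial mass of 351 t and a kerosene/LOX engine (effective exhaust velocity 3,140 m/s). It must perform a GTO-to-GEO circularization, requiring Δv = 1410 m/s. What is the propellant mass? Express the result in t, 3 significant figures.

propellant mass ≈ 127 t

Using Δv = v_e ln(m₀/m_f): m₀/m_f = exp(Δv / v_e) = exp(1410 / 3140.0) = exp(0.4490) = 1.5668.
m_f = 351 / 1.5668 = 224.023 t, so propellant = m₀ − m_f = 351 − 224.023 = 126.977 t.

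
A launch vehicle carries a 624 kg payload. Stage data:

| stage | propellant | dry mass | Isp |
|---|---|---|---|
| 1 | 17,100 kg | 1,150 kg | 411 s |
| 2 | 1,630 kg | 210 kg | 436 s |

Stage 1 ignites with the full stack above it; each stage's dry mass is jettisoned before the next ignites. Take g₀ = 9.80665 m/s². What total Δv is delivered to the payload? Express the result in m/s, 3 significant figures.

Ignition mass of stage 1 = 17,100+1,150 + 1,630+210 + 624 = 20,714 kg.
Stage 1: m₀ = 20,714 kg, m_f = 20,714 − 17,100 = 3,614 kg; Δv = 411×9.80665×ln(5.732) = 4030.5×1.7460 ≈ 7037 m/s.
Stage 2: m₀ = 2,464 kg, m_f = 2,464 − 1,630 = 834 kg; Δv = 436×9.80665×ln(2.954) = 4275.7×1.0833 ≈ 4632 m/s.
Total Δv = 7037 + 4632 = 11669 m/s.

Δv ≈ 11700 m/s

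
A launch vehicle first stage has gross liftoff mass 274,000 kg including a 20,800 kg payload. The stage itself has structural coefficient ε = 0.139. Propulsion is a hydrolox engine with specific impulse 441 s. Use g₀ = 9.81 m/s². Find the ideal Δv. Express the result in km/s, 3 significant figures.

Δv ≈ 6.87 km/s

Stage wet mass = m₀ − payload = 274,000 − 20,800 = 253,200 kg.
Stage dry mass = ε × stage wet mass = 0.139 × 253,200 = 35,194.8 kg.
Burnout mass m_f = stage dry + payload = 35,194.8 + 20,800 = 55,994.8 kg.
v_e = Isp · g₀ = 441 × 9.81 = 4326.2 m/s.
Δv = v_e · ln(274,000/55,994.8) = 4326.2 × ln(4.893) = 4326.2 × 1.5879 ≈ 6869 m/s.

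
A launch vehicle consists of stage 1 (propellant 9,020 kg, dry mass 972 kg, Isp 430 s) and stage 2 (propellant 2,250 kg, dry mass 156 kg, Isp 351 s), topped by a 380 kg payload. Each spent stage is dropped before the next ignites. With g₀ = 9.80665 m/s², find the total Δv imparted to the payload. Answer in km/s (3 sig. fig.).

Ignition mass of stage 1 = 9,020+972 + 2,250+156 + 380 = 12,778 kg.
Stage 1: m₀ = 12,778 kg, m_f = 12,778 − 9,020 = 3,758 kg; Δv = 430×9.80665×ln(3.4) = 4216.9×1.2238 ≈ 5161 m/s.
Stage 2: m₀ = 2,786 kg, m_f = 2,786 − 2,250 = 536 kg; Δv = 351×9.80665×ln(5.198) = 3442.1×1.6482 ≈ 5673 m/s.
Total Δv = 5161 + 5673 = 10834 m/s.

Δv ≈ 10.8 km/s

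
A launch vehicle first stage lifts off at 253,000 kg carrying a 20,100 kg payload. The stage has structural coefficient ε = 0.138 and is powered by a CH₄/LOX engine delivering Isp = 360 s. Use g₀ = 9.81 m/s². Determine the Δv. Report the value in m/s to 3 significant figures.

Stage wet mass = m₀ − payload = 253,000 − 20,100 = 232,900 kg.
Stage dry mass = ε × stage wet mass = 0.138 × 232,900 = 32,140.2 kg.
Burnout mass m_f = stage dry + payload = 32,140.2 + 20,100 = 52,240.2 kg.
v_e = Isp · g₀ = 360 × 9.81 = 3531.6 m/s.
Rocket equation: Δv = v_e · ln(253,000/52,240.2) = 3531.6 × ln(4.843) = 3531.6 × 1.5775 ≈ 5571 m/s.

Δv ≈ 5570 m/s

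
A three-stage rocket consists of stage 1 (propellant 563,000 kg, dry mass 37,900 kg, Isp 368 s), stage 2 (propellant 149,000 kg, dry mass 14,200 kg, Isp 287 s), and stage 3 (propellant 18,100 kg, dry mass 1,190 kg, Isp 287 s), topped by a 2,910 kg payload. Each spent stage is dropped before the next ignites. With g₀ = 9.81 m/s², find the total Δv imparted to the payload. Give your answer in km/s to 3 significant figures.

Δv ≈ 13.9 km/s

Ignition mass of stage 1 = 563,000+37,900 + 149,000+14,200 + 18,100+1,190 + 2,910 = 786,300 kg.
Stage 1: m₀ = 786,300 kg, m_f = 786,300 − 563,000 = 223,300 kg; Δv = 368×9.81×ln(3.521) = 3610.1×1.2588 ≈ 4544 m/s.
Stage 2: m₀ = 185,400 kg, m_f = 185,400 − 149,000 = 36,400 kg; Δv = 287×9.81×ln(5.093) = 2815.5×1.6279 ≈ 4583 m/s.
Stage 3: m₀ = 22,200 kg, m_f = 22,200 − 18,100 = 4,100 kg; Δv = 287×9.81×ln(5.415) = 2815.5×1.6891 ≈ 4756 m/s.
Total Δv = 4544 + 4583 + 4756 = 13883 m/s.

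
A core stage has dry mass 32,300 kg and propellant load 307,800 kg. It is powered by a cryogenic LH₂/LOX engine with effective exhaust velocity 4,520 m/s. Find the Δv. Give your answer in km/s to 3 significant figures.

m₀ = m_dry + m_prop = 32,300 + 307,800 = 340,100 kg.
Using Δv = v_e ln(m₀/m_f): Δv = v_e · ln(m₀/m_f) = 4520.0 × ln(10.53) = 4520.0 × 2.3542 ≈ 10640.9 m/s.

Δv ≈ 10.6 km/s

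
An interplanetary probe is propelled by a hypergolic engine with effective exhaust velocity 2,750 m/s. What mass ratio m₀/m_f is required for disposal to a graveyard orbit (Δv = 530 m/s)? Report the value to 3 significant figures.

mass ratio ≈ 1.21

Using Δv = v_e ln(m₀/m_f): m₀/m_f = exp(Δv / v_e) = exp(530 / 2750.0) = exp(0.1927) = 1.2126.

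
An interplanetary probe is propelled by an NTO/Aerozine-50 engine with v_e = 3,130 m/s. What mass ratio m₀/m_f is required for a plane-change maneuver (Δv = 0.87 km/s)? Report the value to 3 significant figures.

mass ratio ≈ 1.32

From the ideal rocket equation, m₀/m_f = exp(Δv / v_e) = exp(870 / 3130.0) = exp(0.2780) = 1.3204.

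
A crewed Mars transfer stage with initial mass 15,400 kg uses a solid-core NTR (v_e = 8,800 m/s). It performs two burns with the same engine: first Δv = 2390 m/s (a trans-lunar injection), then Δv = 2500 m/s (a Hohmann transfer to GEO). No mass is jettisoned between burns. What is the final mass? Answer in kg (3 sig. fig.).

final mass ≈ 8830 kg

After the first burn: m = 15400 × exp(−2390/8800.0) = 15400 × 0.76217 = 11,737.4 kg.
After the second burn: m = 11,737.4 × exp(−2500/8800.0) = 11,737.4 × 0.75270 = 8,834.74 kg.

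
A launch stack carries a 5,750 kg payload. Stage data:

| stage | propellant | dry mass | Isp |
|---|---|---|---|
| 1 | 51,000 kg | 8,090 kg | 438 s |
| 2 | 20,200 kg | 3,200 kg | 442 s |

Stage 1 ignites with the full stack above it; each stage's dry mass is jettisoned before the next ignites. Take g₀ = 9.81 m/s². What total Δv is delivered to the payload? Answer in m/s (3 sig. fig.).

Ignition mass of stage 1 = 51,000+8,090 + 20,200+3,200 + 5,750 = 88,240 kg.
Stage 1: m₀ = 88,240 kg, m_f = 88,240 − 51,000 = 37,240 kg; Δv = 438×9.81×ln(2.369) = 4296.8×0.8627 ≈ 3707 m/s.
Stage 2: m₀ = 29,150 kg, m_f = 29,150 − 20,200 = 8,950 kg; Δv = 442×9.81×ln(3.257) = 4336.0×1.1808 ≈ 5120 m/s.
Total Δv = 3707 + 5120 = 8827 m/s.

Δv ≈ 8830 m/s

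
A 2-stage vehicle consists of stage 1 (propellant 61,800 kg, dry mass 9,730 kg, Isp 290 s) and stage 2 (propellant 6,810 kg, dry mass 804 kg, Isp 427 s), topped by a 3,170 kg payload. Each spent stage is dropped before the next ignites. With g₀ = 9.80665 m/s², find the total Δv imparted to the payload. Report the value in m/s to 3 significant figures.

Ignition mass of stage 1 = 61,800+9,730 + 6,810+804 + 3,170 = 82,314 kg.
Stage 1: m₀ = 82,314 kg, m_f = 82,314 − 61,800 = 20,514 kg; Δv = 290×9.80665×ln(4.013) = 2843.9×1.3894 ≈ 3951 m/s.
Stage 2: m₀ = 10,784 kg, m_f = 10,784 − 6,810 = 3,974 kg; Δv = 427×9.80665×ln(2.714) = 4187.4×0.9983 ≈ 4180 m/s.
Total Δv = 3951 + 4180 = 8131 m/s.

Δv ≈ 8130 m/s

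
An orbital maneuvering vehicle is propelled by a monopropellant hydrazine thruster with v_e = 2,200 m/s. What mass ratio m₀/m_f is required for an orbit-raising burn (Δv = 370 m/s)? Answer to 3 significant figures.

From the ideal rocket equation, m₀/m_f = exp(Δv / v_e) = exp(370 / 2200.0) = exp(0.1682) = 1.1832.

mass ratio ≈ 1.18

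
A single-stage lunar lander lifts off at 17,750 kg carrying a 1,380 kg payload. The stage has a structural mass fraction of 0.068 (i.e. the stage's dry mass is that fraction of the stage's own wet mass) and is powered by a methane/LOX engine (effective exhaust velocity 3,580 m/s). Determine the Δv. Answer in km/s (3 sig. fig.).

Stage wet mass = m₀ − payload = 17,750 − 1,380 = 16,370 kg.
Stage dry mass = ε × stage wet mass = 0.068 × 16,370 = 1,113.16 kg.
Burnout mass m_f = stage dry + payload = 1,113.16 + 1,380 = 2,493.16 kg.
From the ideal rocket equation, Δv = v_e · ln(17,750/2,493.16) = 3580.0 × ln(7.119) = 3580.0 × 1.9628 ≈ 7027 m/s.

Δv ≈ 7.03 km/s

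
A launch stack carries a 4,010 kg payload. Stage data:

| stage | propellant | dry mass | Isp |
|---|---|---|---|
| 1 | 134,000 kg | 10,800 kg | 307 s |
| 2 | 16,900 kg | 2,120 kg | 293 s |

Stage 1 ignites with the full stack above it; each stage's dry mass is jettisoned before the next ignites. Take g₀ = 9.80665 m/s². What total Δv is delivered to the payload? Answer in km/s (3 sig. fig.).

Ignition mass of stage 1 = 134,000+10,800 + 16,900+2,120 + 4,010 = 167,830 kg.
Stage 1: m₀ = 167,830 kg, m_f = 167,830 − 134,000 = 33,830 kg; Δv = 307×9.80665×ln(4.961) = 3010.6×1.6016 ≈ 4822 m/s.
Stage 2: m₀ = 23,030 kg, m_f = 23,030 − 16,900 = 6,130 kg; Δv = 293×9.80665×ln(3.757) = 2873.3×1.3236 ≈ 3803 m/s.
Total Δv = 4822 + 3803 = 8625 m/s.

Δv ≈ 8.63 km/s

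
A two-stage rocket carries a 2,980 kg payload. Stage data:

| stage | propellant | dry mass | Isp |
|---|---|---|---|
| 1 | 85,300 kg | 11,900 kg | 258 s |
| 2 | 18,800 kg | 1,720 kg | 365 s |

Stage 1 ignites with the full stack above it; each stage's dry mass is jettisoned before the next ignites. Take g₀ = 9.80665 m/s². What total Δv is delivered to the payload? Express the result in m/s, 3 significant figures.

Ignition mass of stage 1 = 85,300+11,900 + 18,800+1,720 + 2,980 = 120,700 kg.
Stage 1: m₀ = 120,700 kg, m_f = 120,700 − 85,300 = 35,400 kg; Δv = 258×9.80665×ln(3.41) = 2530.1×1.2266 ≈ 3103 m/s.
Stage 2: m₀ = 23,500 kg, m_f = 23,500 − 18,800 = 4,700 kg; Δv = 365×9.80665×ln(5) = 3579.4×1.6094 ≈ 5761 m/s.
Total Δv = 3103 + 5761 = 8864 m/s.

Δv ≈ 8860 m/s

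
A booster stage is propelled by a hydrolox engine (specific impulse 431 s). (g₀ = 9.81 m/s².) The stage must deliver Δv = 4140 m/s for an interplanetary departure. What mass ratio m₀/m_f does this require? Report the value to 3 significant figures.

v_e = Isp · g₀ = 431 × 9.81 = 4228.1 m/s.
m₀/m_f = exp(Δv / v_e) = exp(4140 / 4228.1) = exp(0.9792) = 2.6622.

mass ratio ≈ 2.66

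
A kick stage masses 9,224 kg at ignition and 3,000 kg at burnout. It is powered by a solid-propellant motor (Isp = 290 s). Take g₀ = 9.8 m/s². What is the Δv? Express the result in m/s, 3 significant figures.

Δv ≈ 3190 m/s

v_e = Isp · g₀ = 290 × 9.8 = 2842.0 m/s.
Δv = v_e · ln(m₀/m_f) = 2842.0 × ln(3.075) = 2842.0 × 1.1232 ≈ 3192.1 m/s.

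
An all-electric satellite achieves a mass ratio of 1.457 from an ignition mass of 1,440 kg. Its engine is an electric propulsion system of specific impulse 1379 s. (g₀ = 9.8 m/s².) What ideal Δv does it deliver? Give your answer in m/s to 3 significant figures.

Δv ≈ 5090 m/s

v_e = Isp · g₀ = 1379 × 9.8 = 13514.2 m/s.
Rocket equation: Δv = v_e · ln(1.457) = 13514.2 × 0.3764 ≈ 5086.5 m/s.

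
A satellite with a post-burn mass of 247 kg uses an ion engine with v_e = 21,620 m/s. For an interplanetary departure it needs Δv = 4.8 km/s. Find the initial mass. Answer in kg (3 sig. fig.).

initial mass ≈ 308 kg

m₀/m_f = exp(Δv / v_e) = exp(4800 / 21620.0) = exp(0.2220) = 1.2486.
m₀ = m_f × 1.2486 = 247 × 1.2486 = 308.404 kg.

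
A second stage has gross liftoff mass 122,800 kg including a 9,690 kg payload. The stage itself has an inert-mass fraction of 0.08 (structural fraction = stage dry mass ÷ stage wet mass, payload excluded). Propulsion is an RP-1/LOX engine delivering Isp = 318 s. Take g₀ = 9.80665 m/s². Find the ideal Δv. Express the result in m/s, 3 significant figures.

Stage wet mass = m₀ − payload = 122,800 − 9,690 = 113,110 kg.
Stage dry mass = ε × stage wet mass = 0.08 × 113,110 = 9,048.8 kg.
Burnout mass m_f = stage dry + payload = 9,048.8 + 9,690 = 18,738.8 kg.
v_e = Isp · g₀ = 318 × 9.80665 = 3118.5 m/s.
Δv = v_e · ln(122,800/18,738.8) = 3118.5 × ln(6.553) = 3118.5 × 1.8800 ≈ 5863 m/s.

Δv ≈ 5860 m/s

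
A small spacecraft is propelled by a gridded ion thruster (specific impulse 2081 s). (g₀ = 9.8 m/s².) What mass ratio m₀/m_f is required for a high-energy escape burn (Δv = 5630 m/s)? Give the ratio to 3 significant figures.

mass ratio ≈ 1.32

v_e = Isp · g₀ = 2081 × 9.8 = 20393.8 m/s.
Rocket equation: m₀/m_f = exp(Δv / v_e) = exp(5630 / 20393.8) = exp(0.2761) = 1.3179.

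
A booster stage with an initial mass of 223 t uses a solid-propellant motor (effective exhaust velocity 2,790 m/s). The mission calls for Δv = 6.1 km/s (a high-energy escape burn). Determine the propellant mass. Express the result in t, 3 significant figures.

propellant mass ≈ 198 t

Rocket equation: m₀/m_f = exp(Δv / v_e) = exp(6100 / 2790.0) = exp(2.1864) = 8.9029.
m_f = 223 / 8.9029 = 25.048 t, so propellant = m₀ − m_f = 223 − 25.048 = 197.952 t.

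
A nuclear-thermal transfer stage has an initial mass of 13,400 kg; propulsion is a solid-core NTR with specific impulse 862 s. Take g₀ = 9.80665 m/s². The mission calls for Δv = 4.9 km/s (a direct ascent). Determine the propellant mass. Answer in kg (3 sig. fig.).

propellant mass ≈ 5890 kg

v_e = Isp · g₀ = 862 × 9.80665 = 8453.3 m/s.
Rocket equation: m₀/m_f = exp(Δv / v_e) = exp(4900 / 8453.3) = exp(0.5797) = 1.7854.
m_f = 13,400 / 1.7854 = 7,505.32 kg, so propellant = m₀ − m_f = 13,400 − 7,505.32 = 5,894.68 kg.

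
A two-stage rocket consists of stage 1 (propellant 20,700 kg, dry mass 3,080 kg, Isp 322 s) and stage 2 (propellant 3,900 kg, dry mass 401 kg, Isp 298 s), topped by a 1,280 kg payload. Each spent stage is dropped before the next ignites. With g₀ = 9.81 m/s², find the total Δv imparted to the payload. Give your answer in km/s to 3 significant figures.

Ignition mass of stage 1 = 20,700+3,080 + 3,900+401 + 1,280 = 29,361 kg.
Stage 1: m₀ = 29,361 kg, m_f = 29,361 − 20,700 = 8,661 kg; Δv = 322×9.81×ln(3.39) = 3158.8×1.2208 ≈ 3856 m/s.
Stage 2: m₀ = 5,581 kg, m_f = 5,581 − 3,900 = 1,681 kg; Δv = 298×9.81×ln(3.32) = 2923.4×1.2000 ≈ 3508 m/s.
Total Δv = 3856 + 3508 = 7364 m/s.

Δv ≈ 7.36 km/s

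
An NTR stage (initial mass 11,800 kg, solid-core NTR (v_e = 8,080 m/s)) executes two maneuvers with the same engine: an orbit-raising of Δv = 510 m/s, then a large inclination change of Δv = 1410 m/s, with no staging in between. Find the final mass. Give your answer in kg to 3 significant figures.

After the first burn: m = 11800 × exp(−510/8080.0) = 11800 × 0.93883 = 11,078.2 kg.
After the second burn: m = 11,078.2 × exp(−1410/8080.0) = 11,078.2 × 0.83987 = 9,304.25 kg.

final mass ≈ 9300 kg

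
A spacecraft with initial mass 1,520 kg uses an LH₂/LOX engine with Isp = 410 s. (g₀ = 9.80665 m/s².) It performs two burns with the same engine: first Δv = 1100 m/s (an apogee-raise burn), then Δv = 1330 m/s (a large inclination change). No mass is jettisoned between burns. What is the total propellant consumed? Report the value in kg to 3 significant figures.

total propellant consumed ≈ 689 kg

v_e = Isp · g₀ = 410 × 9.80665 = 4020.7 m/s.
After the first burn: m = 1520 × exp(−1100/4020.7) = 1520 × 0.76065 = 1,156.19 kg.
After the second burn: m = 1,156.19 × exp(−1330/4020.7) = 1,156.19 × 0.71836 = 830.561 kg.
Total propellant = m₀ − m_final = 1520 − 830.561 = 689.439 kg.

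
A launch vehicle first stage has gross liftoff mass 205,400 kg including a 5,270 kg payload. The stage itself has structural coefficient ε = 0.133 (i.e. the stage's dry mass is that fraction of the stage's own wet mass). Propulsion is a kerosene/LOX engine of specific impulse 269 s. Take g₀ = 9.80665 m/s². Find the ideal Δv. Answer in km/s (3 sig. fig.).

Stage wet mass = m₀ − payload = 205,400 − 5,270 = 200,130 kg.
Stage dry mass = ε × stage wet mass = 0.133 × 200,130 = 26,617.3 kg.
Burnout mass m_f = stage dry + payload = 26,617.3 + 5,270 = 31,887.3 kg.
v_e = Isp · g₀ = 269 × 9.80665 = 2638.0 m/s.
Δv = v_e · ln(205,400/31,887.3) = 2638.0 × ln(6.441) = 2638.0 × 1.8628 ≈ 4914 m/s.

Δv ≈ 4.91 km/s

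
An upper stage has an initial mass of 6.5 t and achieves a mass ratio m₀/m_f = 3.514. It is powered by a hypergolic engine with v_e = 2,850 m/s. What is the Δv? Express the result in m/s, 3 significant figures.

Δv ≈ 3580 m/s

Δv = v_e · ln(3.514) = 2850.0 × 1.2568 ≈ 3581.8 m/s.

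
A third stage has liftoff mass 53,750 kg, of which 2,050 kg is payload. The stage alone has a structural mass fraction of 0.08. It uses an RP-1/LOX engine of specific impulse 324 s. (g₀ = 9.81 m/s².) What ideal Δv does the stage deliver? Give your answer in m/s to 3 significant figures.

Δv ≈ 6870 m/s

Stage wet mass = m₀ − payload = 53,750 − 2,050 = 51,700 kg.
Stage dry mass = ε × stage wet mass = 0.08 × 51,700 = 4,136 kg.
Burnout mass m_f = stage dry + payload = 4,136 + 2,050 = 6,186 kg.
v_e = Isp · g₀ = 324 × 9.81 = 3178.4 m/s.
Δv = v_e · ln(53,750/6,186) = 3178.4 × ln(8.689) = 3178.4 × 2.1621 ≈ 6872 m/s.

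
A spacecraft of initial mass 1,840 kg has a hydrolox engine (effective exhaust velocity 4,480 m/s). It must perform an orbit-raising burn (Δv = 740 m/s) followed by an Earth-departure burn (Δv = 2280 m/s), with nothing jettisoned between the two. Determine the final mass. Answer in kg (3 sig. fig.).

final mass ≈ 938 kg

After the first burn: m = 1840 × exp(−740/4480.0) = 1840 × 0.84774 = 1,559.84 kg.
After the second burn: m = 1,559.84 × exp(−2280/4480.0) = 1,559.84 × 0.60114 = 937.682 kg.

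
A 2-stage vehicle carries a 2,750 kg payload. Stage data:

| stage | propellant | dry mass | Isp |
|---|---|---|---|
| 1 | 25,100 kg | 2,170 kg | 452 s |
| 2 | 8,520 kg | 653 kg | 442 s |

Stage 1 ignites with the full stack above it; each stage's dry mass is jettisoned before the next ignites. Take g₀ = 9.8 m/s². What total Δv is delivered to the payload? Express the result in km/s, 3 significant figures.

Δv ≈ 9.96 km/s

Ignition mass of stage 1 = 25,100+2,170 + 8,520+653 + 2,750 = 39,193 kg.
Stage 1: m₀ = 39,193 kg, m_f = 39,193 − 25,100 = 14,093 kg; Δv = 452×9.8×ln(2.781) = 4429.6×1.0228 ≈ 4531 m/s.
Stage 2: m₀ = 11,923 kg, m_f = 11,923 − 8,520 = 3,403 kg; Δv = 442×9.8×ln(3.504) = 4331.6×1.2538 ≈ 5431 m/s.
Total Δv = 4531 + 5431 = 9962 m/s.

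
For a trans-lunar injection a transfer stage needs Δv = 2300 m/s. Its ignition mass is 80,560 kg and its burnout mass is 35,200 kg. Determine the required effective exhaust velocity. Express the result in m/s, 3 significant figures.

ln(m₀/m_f) = ln(80560/35200) = ln(2.289) = 0.8280.
Using Δv = v_e ln(m₀/m_f): v_e = Δv / ln(m₀/m_f) = 2300 / 0.8280 = 2777.9 m/s.

v_e ≈ 2780 m/s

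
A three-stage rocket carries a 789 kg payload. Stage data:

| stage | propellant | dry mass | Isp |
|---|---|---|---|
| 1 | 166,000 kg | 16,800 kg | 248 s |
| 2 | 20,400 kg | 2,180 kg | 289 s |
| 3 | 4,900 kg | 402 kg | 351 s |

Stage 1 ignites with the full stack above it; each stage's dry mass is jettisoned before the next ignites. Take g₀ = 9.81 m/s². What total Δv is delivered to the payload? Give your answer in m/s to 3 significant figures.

Δv ≈ 12900 m/s

Ignition mass of stage 1 = 166,000+16,800 + 20,400+2,180 + 4,900+402 + 789 = 211,471 kg.
Stage 1: m₀ = 211,471 kg, m_f = 211,471 − 166,000 = 45,471 kg; Δv = 248×9.81×ln(4.651) = 2432.9×1.5370 ≈ 3739 m/s.
Stage 2: m₀ = 28,671 kg, m_f = 28,671 − 20,400 = 8,271 kg; Δv = 289×9.81×ln(3.466) = 2835.1×1.2431 ≈ 3524 m/s.
Stage 3: m₀ = 6,091 kg, m_f = 6,091 − 4,900 = 1,191 kg; Δv = 351×9.81×ln(5.114) = 3443.3×1.6320 ≈ 5620 m/s.
Total Δv = 3739 + 3524 + 5620 = 12883 m/s.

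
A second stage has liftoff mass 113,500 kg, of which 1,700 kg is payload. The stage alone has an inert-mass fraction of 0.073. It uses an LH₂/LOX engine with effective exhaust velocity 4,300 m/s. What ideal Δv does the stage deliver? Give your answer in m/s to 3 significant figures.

Stage wet mass = m₀ − payload = 113,500 − 1,700 = 111,800 kg.
Stage dry mass = ε × stage wet mass = 0.073 × 111,800 = 8,161.4 kg.
Burnout mass m_f = stage dry + payload = 8,161.4 + 1,700 = 9,861.4 kg.
By the Tsiolkovsky rocket equation, Δv = v_e · ln(113,500/9,861.4) = 4300.0 × ln(11.51) = 4300.0 × 2.4432 ≈ 10506 m/s.

Δv ≈ 10500 m/s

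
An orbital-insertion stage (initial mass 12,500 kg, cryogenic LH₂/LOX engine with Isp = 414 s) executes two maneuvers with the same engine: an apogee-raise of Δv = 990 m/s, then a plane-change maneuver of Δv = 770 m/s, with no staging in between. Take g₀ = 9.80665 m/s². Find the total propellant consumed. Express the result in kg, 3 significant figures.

v_e = Isp · g₀ = 414 × 9.80665 = 4060.0 m/s.
After the first burn: m = 12500 × exp(−990/4060.0) = 12500 × 0.78361 = 9,795.13 kg.
After the second burn: m = 9,795.13 × exp(−770/4060.0) = 9,795.13 × 0.82724 = 8,102.92 kg.
Total propellant = m₀ − m_final = 12500 − 8,102.92 = 4,397.08 kg.

total propellant consumed ≈ 4400 kg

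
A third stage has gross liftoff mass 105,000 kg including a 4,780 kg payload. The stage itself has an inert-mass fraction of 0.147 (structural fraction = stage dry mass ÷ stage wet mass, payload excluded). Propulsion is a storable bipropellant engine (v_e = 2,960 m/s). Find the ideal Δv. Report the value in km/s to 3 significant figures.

Stage wet mass = m₀ − payload = 105,000 − 4,780 = 100,220 kg.
Stage dry mass = ε × stage wet mass = 0.147 × 100,220 = 14,732.3 kg.
Burnout mass m_f = stage dry + payload = 14,732.3 + 4,780 = 19,512.3 kg.
Rocket equation: Δv = v_e · ln(105,000/19,512.3) = 2960.0 × ln(5.381) = 2960.0 × 1.6829 ≈ 4981 m/s.

Δv ≈ 4.98 km/s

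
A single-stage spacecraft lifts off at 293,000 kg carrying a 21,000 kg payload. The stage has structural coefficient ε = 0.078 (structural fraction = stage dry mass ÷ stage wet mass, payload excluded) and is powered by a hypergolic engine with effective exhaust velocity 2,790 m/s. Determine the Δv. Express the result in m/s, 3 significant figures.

Δv ≈ 5410 m/s

Stage wet mass = m₀ − payload = 293,000 − 21,000 = 272,000 kg.
Stage dry mass = ε × stage wet mass = 0.078 × 272,000 = 21,216 kg.
Burnout mass m_f = stage dry + payload = 21,216 + 21,000 = 42,216 kg.
Rocket equation: Δv = v_e · ln(293,000/42,216) = 2790.0 × ln(6.94) = 2790.0 × 1.9374 ≈ 5405 m/s.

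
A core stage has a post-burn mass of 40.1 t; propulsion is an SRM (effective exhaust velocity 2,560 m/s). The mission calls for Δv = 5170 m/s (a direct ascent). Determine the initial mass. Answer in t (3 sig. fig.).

By the Tsiolkovsky rocket equation, m₀/m_f = exp(Δv / v_e) = exp(5170 / 2560.0) = exp(2.0195) = 7.5348.
m₀ = m_f × 7.5348 = 40.1 × 7.5348 = 302.145 t.

initial mass ≈ 302 t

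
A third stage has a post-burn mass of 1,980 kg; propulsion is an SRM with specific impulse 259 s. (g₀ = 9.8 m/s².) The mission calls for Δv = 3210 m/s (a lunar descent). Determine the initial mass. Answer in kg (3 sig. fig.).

v_e = Isp · g₀ = 259 × 9.8 = 2538.2 m/s.
m₀/m_f = exp(Δv / v_e) = exp(3210 / 2538.2) = exp(1.2647) = 3.5419.
m₀ = m_f × 3.5419 = 1,980 × 3.5419 = 7,012.96 kg.

initial mass ≈ 7010 kg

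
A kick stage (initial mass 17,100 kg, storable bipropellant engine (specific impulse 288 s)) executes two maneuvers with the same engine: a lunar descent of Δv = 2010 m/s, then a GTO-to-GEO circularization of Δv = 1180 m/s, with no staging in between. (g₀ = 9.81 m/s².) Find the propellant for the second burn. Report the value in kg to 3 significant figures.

propellant for the second burn ≈ 2870 kg

v_e = Isp · g₀ = 288 × 9.81 = 2825.3 m/s.
After the first burn: m = 17100 × exp(−2010/2825.3) = 17100 × 0.49094 = 8,395.07 kg.
After the second burn: m = 8,395.07 × exp(−1180/2825.3) = 8,395.07 × 0.65859 = 5,528.91 kg.
Second-burn propellant = 8,395.07 − 5,528.91 = 2,866.16 kg.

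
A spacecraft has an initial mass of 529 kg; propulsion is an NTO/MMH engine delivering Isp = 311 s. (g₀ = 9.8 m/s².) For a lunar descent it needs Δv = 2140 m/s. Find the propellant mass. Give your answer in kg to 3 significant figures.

v_e = Isp · g₀ = 311 × 9.8 = 3047.8 m/s.
From the ideal rocket equation, m₀/m_f = exp(Δv / v_e) = exp(2140 / 3047.8) = exp(0.7021) = 2.0181.
m_f = 529 / 2.0181 = 262.128 kg, so propellant = m₀ − m_f = 529 − 262.128 = 266.872 kg.

propellant mass ≈ 267 kg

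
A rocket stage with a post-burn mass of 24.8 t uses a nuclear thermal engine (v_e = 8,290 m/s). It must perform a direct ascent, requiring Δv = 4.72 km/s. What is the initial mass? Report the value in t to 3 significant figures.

initial mass ≈ 43.8 t

From the ideal rocket equation, m₀/m_f = exp(Δv / v_e) = exp(4720 / 8290.0) = exp(0.5694) = 1.7671.
m₀ = m_f × 1.7671 = 24.8 × 1.7671 = 43.8241 t.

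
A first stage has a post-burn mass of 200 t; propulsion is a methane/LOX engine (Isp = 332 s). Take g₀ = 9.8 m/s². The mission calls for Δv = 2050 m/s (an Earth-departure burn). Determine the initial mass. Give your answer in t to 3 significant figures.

initial mass ≈ 376 t

v_e = Isp · g₀ = 332 × 9.8 = 3253.6 m/s.
Using Δv = v_e ln(m₀/m_f): m₀/m_f = exp(Δv / v_e) = exp(2050 / 3253.6) = exp(0.6301) = 1.8777.
m₀ = m_f × 1.8777 = 200 × 1.8777 = 375.54 t.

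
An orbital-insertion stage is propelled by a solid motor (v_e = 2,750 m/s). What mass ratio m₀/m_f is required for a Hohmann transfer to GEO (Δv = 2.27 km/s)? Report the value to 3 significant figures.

From the ideal rocket equation, m₀/m_f = exp(Δv / v_e) = exp(2270 / 2750.0) = exp(0.8255) = 2.2829.

mass ratio ≈ 2.28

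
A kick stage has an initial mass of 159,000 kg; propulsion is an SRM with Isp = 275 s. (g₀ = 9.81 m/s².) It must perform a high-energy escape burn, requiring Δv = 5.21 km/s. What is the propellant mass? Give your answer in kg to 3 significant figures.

propellant mass ≈ 136000 kg

v_e = Isp · g₀ = 275 × 9.81 = 2697.8 m/s.
m₀/m_f = exp(Δv / v_e) = exp(5210 / 2697.8) = exp(1.9312) = 6.8981.
m_f = 159,000 / 6.8981 = 23,049.8 kg, so propellant = m₀ − m_f = 159,000 − 23,049.8 = 135,950.2 kg.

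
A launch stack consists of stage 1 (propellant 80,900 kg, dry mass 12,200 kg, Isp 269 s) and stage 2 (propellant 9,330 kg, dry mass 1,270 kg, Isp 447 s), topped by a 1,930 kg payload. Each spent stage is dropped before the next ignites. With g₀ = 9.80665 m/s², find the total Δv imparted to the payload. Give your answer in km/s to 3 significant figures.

Ignition mass of stage 1 = 80,900+12,200 + 9,330+1,270 + 1,930 = 105,630 kg.
Stage 1: m₀ = 105,630 kg, m_f = 105,630 − 80,900 = 24,730 kg; Δv = 269×9.80665×ln(4.271) = 2638.0×1.4519 ≈ 3830 m/s.
Stage 2: m₀ = 12,530 kg, m_f = 12,530 − 9,330 = 3,200 kg; Δv = 447×9.80665×ln(3.916) = 4383.6×1.3650 ≈ 5983 m/s.
Total Δv = 3830 + 5983 = 9813 m/s.

Δv ≈ 9.81 km/s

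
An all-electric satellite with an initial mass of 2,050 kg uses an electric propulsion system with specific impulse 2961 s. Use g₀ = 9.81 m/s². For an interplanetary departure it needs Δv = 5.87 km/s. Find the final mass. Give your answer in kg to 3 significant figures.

final mass ≈ 1670 kg

v_e = Isp · g₀ = 2961 × 9.81 = 29047.4 m/s.
m₀/m_f = exp(Δv / v_e) = exp(5870 / 29047.4) = exp(0.2021) = 1.2240.
m_f = m₀ / 1.2240 = 2,050 / 1.2240 = 1,674.84 kg.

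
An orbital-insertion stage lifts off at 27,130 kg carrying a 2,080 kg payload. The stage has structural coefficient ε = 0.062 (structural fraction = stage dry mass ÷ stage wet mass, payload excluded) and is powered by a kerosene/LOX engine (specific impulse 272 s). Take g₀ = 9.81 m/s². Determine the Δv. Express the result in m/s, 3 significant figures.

Δv ≈ 5360 m/s

Stage wet mass = m₀ − payload = 27,130 − 2,080 = 25,050 kg.
Stage dry mass = ε × stage wet mass = 0.062 × 25,050 = 1,553.1 kg.
Burnout mass m_f = stage dry + payload = 1,553.1 + 2,080 = 3,633.1 kg.
v_e = Isp · g₀ = 272 × 9.81 = 2668.3 m/s.
Δv = v_e · ln(27,130/3,633.1) = 2668.3 × ln(7.467) = 2668.3 × 2.0106 ≈ 5365 m/s.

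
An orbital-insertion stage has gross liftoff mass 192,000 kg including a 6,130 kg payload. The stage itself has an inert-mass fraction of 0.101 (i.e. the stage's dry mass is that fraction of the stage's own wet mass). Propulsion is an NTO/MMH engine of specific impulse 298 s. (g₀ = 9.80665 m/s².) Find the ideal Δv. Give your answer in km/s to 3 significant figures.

Stage wet mass = m₀ − payload = 192,000 − 6,130 = 185,870 kg.
Stage dry mass = ε × stage wet mass = 0.101 × 185,870 = 18,772.9 kg.
Burnout mass m_f = stage dry + payload = 18,772.9 + 6,130 = 24,902.9 kg.
v_e = Isp · g₀ = 298 × 9.80665 = 2922.4 m/s.
Δv = v_e · ln(192,000/24,902.9) = 2922.4 × ln(7.71) = 2922.4 × 2.0425 ≈ 5969 m/s.

Δv ≈ 5.97 km/s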